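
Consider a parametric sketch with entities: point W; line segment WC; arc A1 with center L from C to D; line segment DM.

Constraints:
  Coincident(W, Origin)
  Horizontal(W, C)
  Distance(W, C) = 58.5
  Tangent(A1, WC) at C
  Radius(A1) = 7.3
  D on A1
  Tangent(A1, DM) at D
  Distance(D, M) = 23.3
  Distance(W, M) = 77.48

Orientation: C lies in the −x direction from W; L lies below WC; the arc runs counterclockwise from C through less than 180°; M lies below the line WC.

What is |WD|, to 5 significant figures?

65.655

Checks: |WC| = 58.50 ✓; |LD| = 7.300 ✓; ∠(LD, DM) = 90.00° ✓; |DM| = 23.30 ✓; |WM| = 77.48 ✓.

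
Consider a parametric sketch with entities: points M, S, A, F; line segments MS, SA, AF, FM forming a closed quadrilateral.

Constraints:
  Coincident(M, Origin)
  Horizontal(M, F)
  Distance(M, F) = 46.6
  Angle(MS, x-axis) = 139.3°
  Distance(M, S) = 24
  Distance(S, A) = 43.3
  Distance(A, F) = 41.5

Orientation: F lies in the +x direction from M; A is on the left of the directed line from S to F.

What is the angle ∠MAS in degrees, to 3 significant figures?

33.3°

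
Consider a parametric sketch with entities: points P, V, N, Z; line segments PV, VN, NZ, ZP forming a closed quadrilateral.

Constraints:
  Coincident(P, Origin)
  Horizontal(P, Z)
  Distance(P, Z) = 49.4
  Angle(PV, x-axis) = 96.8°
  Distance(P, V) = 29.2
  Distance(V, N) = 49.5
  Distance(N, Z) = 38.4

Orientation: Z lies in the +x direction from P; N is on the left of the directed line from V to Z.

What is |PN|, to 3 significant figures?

59.1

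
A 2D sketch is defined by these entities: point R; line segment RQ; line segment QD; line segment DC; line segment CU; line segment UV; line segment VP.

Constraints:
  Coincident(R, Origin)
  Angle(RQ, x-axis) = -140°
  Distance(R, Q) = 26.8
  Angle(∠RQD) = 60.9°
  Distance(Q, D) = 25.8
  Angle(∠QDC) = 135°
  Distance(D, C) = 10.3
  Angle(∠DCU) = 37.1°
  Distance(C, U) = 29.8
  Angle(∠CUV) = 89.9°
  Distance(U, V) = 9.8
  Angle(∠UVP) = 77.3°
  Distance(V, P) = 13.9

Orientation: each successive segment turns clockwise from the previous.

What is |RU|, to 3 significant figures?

22.3

R is at the origin; RQ runs at -140.0° with length 26.8, so Q = (-20.5, -17.2). ∠RQD = 60.9° gives QD at 101° from the x-axis; with |QD| = 25.8, D = (-25.4, 8.11). ∠QDC = 135.0° gives DC at 55.9° from the x-axis; with |DC| = 10.3, C = (-19.6, 16.6). ∠DCU = 37.1° gives CU at -87.0° from the x-axis; with |CU| = 29.8, U = (-18.1, -13.1). Then |RU| = |U − R| = 22.3.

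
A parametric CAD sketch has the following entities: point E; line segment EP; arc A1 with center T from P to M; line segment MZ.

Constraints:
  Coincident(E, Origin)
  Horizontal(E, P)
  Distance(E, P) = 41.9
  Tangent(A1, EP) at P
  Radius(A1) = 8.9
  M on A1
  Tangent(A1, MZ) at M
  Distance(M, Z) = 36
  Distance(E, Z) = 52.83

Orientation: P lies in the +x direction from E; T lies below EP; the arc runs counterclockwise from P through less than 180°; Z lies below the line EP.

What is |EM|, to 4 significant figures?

34.00

Checks: |TM| = 8.900 ✓; ∠(TM, MZ) = 90.00° ✓; |MZ| = 36.00 ✓; |EZ| = 52.83 ✓.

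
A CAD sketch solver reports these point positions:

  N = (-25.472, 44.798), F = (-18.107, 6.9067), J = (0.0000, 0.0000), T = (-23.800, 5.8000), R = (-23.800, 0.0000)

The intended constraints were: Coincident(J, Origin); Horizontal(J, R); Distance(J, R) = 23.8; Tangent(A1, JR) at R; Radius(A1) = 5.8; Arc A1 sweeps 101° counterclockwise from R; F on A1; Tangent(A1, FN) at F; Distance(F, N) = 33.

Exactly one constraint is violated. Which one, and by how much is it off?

Distance(F, N) = 33 — off by 5.60.

J = (0.00, 0.00) ✓; J.y = 0.00, R.y = 0.00 ✓; |JR| = 23.80 ✓; ∠(TR, RJ) = 90.00° ✓; |TR| = 5.800 ✓; bearing(T→F) − bearing(T→R) = 101.0° ✓; |TF| = 5.800 ✓; ∠(TF, FN) = 90.00° ✓; |FN| = 38.60 ✗.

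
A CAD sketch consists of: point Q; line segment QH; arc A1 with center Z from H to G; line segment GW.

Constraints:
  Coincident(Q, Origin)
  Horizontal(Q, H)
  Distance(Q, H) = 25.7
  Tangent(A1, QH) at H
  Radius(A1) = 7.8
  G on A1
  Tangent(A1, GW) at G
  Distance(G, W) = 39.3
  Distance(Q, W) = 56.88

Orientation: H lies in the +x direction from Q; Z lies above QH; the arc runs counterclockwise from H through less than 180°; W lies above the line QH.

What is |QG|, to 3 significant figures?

34.5

Checks: |ZG| = 7.800 ✓; ∠(ZG, GW) = 90.00° ✓; |GW| = 39.30 ✓; |QW| = 56.88 ✓.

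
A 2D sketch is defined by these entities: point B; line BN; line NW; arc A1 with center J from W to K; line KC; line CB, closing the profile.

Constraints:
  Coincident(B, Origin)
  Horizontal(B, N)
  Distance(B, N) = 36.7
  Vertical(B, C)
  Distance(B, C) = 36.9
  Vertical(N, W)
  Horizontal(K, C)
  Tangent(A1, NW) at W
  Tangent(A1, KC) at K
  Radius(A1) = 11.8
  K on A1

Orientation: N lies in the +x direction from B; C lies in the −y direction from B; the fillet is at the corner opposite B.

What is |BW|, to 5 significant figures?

44.462

B is at the origin; BN is horizontal with |BN| = 36.7 and N on the +x side, so N = (36.700, 0.0000). B and C share the same x with |BC| = 36.9 and C on the −y side, so C = (0.0000, -36.900). The virtual corner opposite B is at (36.700, -36.900). Since A1 is tangent to NW there, JW ⟂ NW and since A1 is tangent to KC there, JK ⟂ KC, with radius 11.8, so the center J sits 11.8 in from both sides at J = (24.900, -25.100). That places the tangent points at W = (36.700, -25.100) on NW and K = (24.900, -36.900) on KC. Then |BW| = |W − B| = 44.462.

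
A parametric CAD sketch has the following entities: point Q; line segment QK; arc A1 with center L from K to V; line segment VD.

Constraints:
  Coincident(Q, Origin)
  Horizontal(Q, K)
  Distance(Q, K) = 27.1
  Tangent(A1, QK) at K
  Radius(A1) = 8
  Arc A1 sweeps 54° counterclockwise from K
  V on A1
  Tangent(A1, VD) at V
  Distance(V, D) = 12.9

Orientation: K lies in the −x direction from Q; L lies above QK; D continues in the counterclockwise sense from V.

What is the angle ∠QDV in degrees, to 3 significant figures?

79.5°

On A1, K sits at bearing -90° from L; a 54° counterclockwise sweep puts V at bearing -36°, so V = L + 8.0·(cos -36°, sin -36°) = (-20.6, 3.30). Since A1 is tangent to VD there, LV ⟂ VD, so VD runs along (−sin -36°, cos -36°); with |VD| = 12.9, D = (-13.0, 13.7). Then cos ∠QDV = DQ·DV / (|DQ||DV|), giving 79.5°.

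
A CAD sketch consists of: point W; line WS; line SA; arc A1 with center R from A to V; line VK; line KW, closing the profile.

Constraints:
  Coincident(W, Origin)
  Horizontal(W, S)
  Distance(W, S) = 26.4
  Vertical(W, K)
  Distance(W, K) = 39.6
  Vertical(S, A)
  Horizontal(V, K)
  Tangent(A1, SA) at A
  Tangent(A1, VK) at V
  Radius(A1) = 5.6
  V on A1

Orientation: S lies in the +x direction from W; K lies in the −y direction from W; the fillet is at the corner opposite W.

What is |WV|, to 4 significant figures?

44.73

W is at the origin; WS is horizontal with |WS| = 26.4 and S on the +x side, so S = (26.40, 0.000). WK is vertical with |WK| = 39.6 and K on the −y side, so K = (0.000, -39.60). The virtual corner opposite W is at (26.40, -39.60). Since A1 is tangent to SA there, RA ⟂ SA and A1 meets VK tangentially, so RV is at right angles to VK, with radius 5.6, so the center R sits 5.6 in from both sides at R = (20.80, -34.00). That places the tangent points at A = (26.40, -34.00) on SA and V = (20.80, -39.60) on VK. Then |WV| = |V − W| = 44.73.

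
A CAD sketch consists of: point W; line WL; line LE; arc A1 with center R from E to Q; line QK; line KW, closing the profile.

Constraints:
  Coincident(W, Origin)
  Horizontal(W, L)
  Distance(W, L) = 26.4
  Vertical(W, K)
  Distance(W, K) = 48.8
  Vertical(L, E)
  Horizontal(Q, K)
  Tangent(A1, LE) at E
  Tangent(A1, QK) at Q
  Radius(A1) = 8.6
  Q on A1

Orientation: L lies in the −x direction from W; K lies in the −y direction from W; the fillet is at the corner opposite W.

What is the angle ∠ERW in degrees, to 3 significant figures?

114°

The virtual corner opposite W is at (-26.4, -48.8). Tangency of A1 to LE means the radius RE is perpendicular to LE and since A1 is tangent to QK there, RQ ⟂ QK, with radius 8.6, so the center R sits 8.6 in from both sides at R = (-17.8, -40.2). That places the tangent points at E = (-26.4, -40.2) on LE and Q = (-17.8, -48.8) on QK. Then cos ∠ERW = RE·RW / (|RE||RW|), giving 114°.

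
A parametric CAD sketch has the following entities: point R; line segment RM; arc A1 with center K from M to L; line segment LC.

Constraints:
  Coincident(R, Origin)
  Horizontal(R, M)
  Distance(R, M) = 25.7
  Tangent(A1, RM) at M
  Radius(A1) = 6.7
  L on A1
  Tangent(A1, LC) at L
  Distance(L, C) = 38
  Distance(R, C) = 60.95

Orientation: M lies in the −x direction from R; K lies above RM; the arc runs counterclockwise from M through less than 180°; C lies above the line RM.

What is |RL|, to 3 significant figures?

23.7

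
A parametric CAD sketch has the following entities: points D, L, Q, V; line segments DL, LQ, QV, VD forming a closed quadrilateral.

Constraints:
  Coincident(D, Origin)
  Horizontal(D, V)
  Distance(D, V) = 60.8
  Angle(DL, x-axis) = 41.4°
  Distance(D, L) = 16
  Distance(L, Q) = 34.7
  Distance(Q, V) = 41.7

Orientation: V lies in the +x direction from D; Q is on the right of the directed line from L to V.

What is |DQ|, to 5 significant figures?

33.084

Checks: |LQ| = 34.70 ✓; |QV| = 41.70 ✓.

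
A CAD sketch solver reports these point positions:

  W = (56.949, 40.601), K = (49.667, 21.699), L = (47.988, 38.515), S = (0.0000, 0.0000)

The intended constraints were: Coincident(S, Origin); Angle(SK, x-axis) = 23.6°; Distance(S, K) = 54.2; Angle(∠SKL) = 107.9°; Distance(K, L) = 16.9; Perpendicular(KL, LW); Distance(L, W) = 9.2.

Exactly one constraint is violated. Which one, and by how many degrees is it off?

Perpendicular(KL, LW) — off by 7.40°.

S = (0.00, 0.00) ✓; SK at 23.60° ✓; |SK| = 54.20 ✓; ∠SKL = 107.9° ✓; |KL| = 16.90 ✓; ∠(KL, LW) = 82.60° ✗; |LW| = 9.201 ✓.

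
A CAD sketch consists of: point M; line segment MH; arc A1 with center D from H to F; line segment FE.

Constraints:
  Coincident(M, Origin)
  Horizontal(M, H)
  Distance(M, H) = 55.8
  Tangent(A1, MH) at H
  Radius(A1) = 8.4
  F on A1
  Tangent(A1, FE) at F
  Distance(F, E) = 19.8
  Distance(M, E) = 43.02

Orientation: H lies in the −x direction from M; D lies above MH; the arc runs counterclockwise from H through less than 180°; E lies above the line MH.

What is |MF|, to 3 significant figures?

48.9

M is at the origin; M and H share the same y with |MH| = 55.8 and H on the −x side, so H = (-55.8, 0.00). A1 meets MH tangentially, so DH is at right angles to MH, so D = H + (0, 8.4) = (-55.8, 8.40). Since DF ⟂ FE (tangency), |DE| = √(8.4² + 19.8²) = 21.5 regardless of where F sits on A1. So E lies on both circle(M, 43.02) and circle(D, 21.5); the above-MH intersection is E = (-37.9, 20.3). F is the foot of the tangent from E: F = (-48.8, 3.79).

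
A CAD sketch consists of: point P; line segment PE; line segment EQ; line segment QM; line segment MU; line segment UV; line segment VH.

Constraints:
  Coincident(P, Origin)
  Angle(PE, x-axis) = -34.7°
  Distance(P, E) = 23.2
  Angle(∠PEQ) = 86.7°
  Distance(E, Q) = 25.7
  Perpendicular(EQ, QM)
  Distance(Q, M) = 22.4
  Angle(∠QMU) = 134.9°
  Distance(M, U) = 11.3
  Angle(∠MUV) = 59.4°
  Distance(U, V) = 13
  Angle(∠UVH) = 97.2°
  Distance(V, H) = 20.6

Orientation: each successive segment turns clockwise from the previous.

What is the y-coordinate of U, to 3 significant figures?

-8.45

P is at the origin; PE runs at -34.7° with length 23.2, so E = (19.1, -13.2). ∠PEQ = 86.7° gives EQ at -128° from the x-axis; with |EQ| = 25.7, Q = (3.25, -33.5). EQ ⟂ QM, so QM runs at 142°; with |QM| = 22.4, M = (-14.4, -19.7). ∠QMU = 134.9° gives MU at 96.9° from the x-axis; with |MU| = 11.3, U = (-15.8, -8.45). So U.y = -8.45.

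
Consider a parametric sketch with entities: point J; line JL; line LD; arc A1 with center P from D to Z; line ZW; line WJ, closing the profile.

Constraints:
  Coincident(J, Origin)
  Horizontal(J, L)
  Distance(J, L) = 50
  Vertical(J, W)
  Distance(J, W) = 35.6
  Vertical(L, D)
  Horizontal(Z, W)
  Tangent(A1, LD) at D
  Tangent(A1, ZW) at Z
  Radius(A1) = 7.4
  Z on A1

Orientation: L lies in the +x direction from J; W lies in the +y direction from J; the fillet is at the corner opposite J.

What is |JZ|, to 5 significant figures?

55.517

J is at the origin; JL is horizontal with |JL| = 50.0 and L on the +x side, so L = (50.000, 0.0000). J and W share the same x with |JW| = 35.6 and W on the +y side, so W = (0.0000, 35.600). The virtual corner opposite J is at (50.000, 35.600). Since A1 is tangent to LD there, PD ⟂ LD and since A1 is tangent to ZW there, PZ ⟂ ZW, with radius 7.4, so the center P sits 7.4 in from both sides at P = (42.600, 28.200). That places the tangent points at D = (50.000, 28.200) on LD and Z = (42.600, 35.600) on ZW. Then |JZ| = |Z − J| = 55.517.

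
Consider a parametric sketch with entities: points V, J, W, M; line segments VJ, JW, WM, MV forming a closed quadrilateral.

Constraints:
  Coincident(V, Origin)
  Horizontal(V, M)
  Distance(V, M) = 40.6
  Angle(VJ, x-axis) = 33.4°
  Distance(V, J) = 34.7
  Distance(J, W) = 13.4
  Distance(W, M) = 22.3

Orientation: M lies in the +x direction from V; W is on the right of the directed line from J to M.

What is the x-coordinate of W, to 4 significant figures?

20.19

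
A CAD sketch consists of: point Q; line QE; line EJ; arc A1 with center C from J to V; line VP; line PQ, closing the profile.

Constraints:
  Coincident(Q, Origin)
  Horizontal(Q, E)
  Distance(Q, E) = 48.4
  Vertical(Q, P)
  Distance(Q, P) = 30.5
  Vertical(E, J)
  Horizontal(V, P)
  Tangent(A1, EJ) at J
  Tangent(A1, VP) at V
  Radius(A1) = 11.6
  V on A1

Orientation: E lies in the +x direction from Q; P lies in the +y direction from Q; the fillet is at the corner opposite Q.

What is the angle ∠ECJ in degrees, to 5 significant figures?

58.460°

Q is at the origin; Q and E share the same y with |QE| = 48.4 and E on the +x side, so E = (48.400, 0.0000). Q and P share the same x with |QP| = 30.5 and P on the +y side, so P = (0.0000, 30.500). The virtual corner opposite Q is at (48.400, 30.500). Since A1 is tangent to EJ there, CJ ⟂ EJ and since A1 is tangent to VP there, CV ⟂ VP, with radius 11.6, so the center C sits 11.6 in from both sides at C = (36.800, 18.900). That places the tangent points at J = (48.400, 18.900) on EJ and V = (36.800, 30.500) on VP. Then cos ∠ECJ = CE·CJ / (|CE||CJ|), giving 58.460°.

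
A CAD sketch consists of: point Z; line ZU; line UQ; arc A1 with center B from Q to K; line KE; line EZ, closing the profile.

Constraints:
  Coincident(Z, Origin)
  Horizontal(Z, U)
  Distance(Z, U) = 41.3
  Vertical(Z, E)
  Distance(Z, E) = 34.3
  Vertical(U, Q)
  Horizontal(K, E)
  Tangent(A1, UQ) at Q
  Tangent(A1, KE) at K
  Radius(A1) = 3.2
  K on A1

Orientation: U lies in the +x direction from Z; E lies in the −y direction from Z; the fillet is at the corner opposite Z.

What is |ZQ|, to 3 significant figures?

51.7

The virtual corner opposite Z is at (41.3, -34.3). Since A1 is tangent to UQ there, BQ ⟂ UQ and the tangent condition forces BK to be normal to KE, with radius 3.2, so the center B sits 3.2 in from both sides at B = (38.1, -31.1). That places the tangent points at Q = (41.3, -31.1) on UQ and K = (38.1, -34.3) on KE. Then |ZQ| = |Q − Z| = 51.7.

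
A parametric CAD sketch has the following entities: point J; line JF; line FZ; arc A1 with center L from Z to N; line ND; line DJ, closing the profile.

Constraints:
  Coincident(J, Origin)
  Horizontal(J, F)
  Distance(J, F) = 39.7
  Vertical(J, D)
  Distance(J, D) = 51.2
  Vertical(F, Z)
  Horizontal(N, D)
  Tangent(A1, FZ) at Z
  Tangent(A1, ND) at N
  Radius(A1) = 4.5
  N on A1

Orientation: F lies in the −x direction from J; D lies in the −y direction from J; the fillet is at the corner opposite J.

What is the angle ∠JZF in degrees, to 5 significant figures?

40.368°

J is at the origin; JF is horizontal with |JF| = 39.7 and F on the −x side, so F = (-39.700, 0.0000). J and D share the same x with |JD| = 51.2 and D on the −y side, so D = (0.0000, -51.200). The virtual corner opposite J is at (-39.700, -51.200). Since A1 is tangent to FZ there, LZ ⟂ FZ and the tangent condition forces LN to be normal to ND, with radius 4.5, so the center L sits 4.5 in from both sides at L = (-35.200, -46.700). That places the tangent points at Z = (-39.700, -46.700) on FZ and N = (-35.200, -51.200) on ND. Then cos ∠JZF = ZJ·ZF / (|ZJ||ZF|), giving 40.368°.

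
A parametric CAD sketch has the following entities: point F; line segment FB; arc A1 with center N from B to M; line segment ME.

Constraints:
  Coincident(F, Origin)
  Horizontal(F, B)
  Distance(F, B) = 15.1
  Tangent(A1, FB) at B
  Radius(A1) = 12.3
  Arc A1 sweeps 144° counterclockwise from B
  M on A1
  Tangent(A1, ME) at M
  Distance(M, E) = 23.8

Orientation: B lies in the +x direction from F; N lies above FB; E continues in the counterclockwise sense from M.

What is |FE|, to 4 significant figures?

36.37

F is at the origin; FB is horizontal with |FB| = 15.1 and B on the +x side, so B = (15.10, 0.000). Tangency of A1 to FB means the radius NB is perpendicular to FB, so N = B + (0, 12.3) = (15.10, 12.30). On A1, B sits at bearing -90° from N; a 144° counterclockwise sweep puts M at bearing 54°, so M = N + 12.3·(cos 54°, sin 54°) = (22.33, 22.25). The tangent condition forces NM to be normal to ME, so ME runs along (−sin 54°, cos 54°); with |ME| = 23.8, E = (3.075, 36.24). Then |FE| = |E − F| = 36.37.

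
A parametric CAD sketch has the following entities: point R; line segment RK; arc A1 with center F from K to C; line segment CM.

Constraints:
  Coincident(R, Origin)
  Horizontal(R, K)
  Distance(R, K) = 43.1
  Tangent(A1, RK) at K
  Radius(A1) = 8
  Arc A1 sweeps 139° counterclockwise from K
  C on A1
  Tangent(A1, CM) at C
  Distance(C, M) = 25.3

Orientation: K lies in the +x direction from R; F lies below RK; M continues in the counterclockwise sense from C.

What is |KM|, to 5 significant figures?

33.619

R is at the origin; R and K share the same y with |RK| = 43.1 and K on the +x side, so K = (43.100, 0.0000). A1 meets RK tangentially, so FK is at right angles to RK, so F = K + (0, -8) = (43.100, -8.0000). On A1, K sits at bearing 90° from F; a 139° counterclockwise sweep puts C at bearing 229°, so C = F + 8.0·(cos 229°, sin 229°) = (37.852, -14.038). Tangency of A1 to CM means the radius FC is perpendicular to CM, so CM runs along (−sin 229°, cos 229°); with |CM| = 25.3, M = (56.946, -30.636). Then |KM| = |M − K| = 33.619.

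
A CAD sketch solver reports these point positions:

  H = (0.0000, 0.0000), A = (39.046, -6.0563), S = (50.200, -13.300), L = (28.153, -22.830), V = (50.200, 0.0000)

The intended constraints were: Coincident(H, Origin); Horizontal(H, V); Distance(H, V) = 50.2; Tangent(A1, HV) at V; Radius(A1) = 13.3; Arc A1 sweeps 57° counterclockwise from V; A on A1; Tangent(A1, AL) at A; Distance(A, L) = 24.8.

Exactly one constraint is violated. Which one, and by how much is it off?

Distance(A, L) = 24.8 — off by 4.80.

H = (0.00, 0.00) ✓; H.y = 0.00, V.y = 0.00 ✓; |HV| = 50.20 ✓; ∠(SV, VH) = 90.00° ✓; |SV| = 13.30 ✓; bearing(S→A) − bearing(S→V) = 57.00° ✓; |SA| = 13.30 ✓; ∠(SA, AL) = 90.00° ✓; |AL| = 20.00 ✗.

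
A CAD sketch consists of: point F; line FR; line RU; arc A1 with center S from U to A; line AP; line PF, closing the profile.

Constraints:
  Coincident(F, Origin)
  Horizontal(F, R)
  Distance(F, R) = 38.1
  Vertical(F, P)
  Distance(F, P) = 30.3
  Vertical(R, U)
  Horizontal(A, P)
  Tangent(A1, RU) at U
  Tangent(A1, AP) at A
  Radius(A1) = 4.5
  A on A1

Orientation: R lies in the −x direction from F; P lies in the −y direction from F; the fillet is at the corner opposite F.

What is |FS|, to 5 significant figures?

42.363

F is at the origin; F and R share the same y with |FR| = 38.1 and R on the −x side, so R = (-38.100, 0.0000). F and P share the same x with |FP| = 30.3 and P on the −y side, so P = (0.0000, -30.300). The virtual corner opposite F is at (-38.100, -30.300). Tangency of A1 to RU means the radius SU is perpendicular to RU and tangency of A1 to AP means the radius SA is perpendicular to AP, with radius 4.5, so the center S sits 4.5 in from both sides at S = (-33.600, -25.800). Then |FS| = |S − F| = 42.363.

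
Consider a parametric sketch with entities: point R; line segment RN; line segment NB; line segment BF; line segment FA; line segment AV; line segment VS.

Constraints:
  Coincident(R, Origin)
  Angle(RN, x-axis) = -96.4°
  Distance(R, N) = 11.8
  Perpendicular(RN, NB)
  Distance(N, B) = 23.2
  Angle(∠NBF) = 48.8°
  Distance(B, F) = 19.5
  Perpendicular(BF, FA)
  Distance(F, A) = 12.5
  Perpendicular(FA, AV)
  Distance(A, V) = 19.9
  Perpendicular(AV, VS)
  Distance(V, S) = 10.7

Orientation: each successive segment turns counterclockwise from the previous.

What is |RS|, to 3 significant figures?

25.8

R is at the origin; RN runs at -96.4° with length 11.8, so N = (-1.32, -11.7). RN is perpendicular to NB, so NB runs at -6.40°; with |NB| = 23.2, B = (21.7, -14.3). ∠NBF = 48.8° gives BF at 125° from the x-axis; with |BF| = 19.5, F = (10.6, 1.70). BF ⟂ FA, so FA runs at -145°; with |FA| = 12.5, A = (0.347, -5.43). FA ⟂ AV, so AV runs at -55.2°; with |AV| = 19.9, V = (11.7, -21.8). The perpendicularity gives VS at right angles to AV, so VS runs at 34.8°; with |VS| = 10.7, S = (20.5, -15.7). Then |RS| = |S − R| = 25.8.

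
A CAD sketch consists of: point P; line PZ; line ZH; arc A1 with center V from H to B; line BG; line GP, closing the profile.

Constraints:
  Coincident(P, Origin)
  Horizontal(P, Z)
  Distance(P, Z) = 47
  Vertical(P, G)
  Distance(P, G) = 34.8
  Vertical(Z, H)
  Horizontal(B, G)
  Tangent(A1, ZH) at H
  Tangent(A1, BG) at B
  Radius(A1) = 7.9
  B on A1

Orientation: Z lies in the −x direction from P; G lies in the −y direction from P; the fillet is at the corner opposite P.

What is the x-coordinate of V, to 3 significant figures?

-39.1

P is at the origin; P and Z share the same y with |PZ| = 47.0 and Z on the −x side, so Z = (-47.0, 0.00). PG is vertical with |PG| = 34.8 and G on the −y side, so G = (0.00, -34.8). The virtual corner opposite P is at (-47.0, -34.8). A1 meets ZH tangentially, so VH is at right angles to ZH and A1 meets BG tangentially, so VB is at right angles to BG, with radius 7.9, so the center V sits 7.9 in from both sides at V = (-39.1, -26.9). So V.x = -39.1.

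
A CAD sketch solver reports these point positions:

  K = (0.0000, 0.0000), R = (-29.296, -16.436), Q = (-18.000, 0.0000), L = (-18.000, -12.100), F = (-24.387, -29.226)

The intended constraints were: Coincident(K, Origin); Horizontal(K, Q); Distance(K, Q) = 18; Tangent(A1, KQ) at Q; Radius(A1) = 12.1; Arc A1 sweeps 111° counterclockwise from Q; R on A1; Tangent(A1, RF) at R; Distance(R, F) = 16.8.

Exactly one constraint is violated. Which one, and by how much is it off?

Distance(R, F) = 16.8 — off by 3.10.

K = (0.00, 0.00) ✓; K.y = 0.00, Q.y = 0.00 ✓; |KQ| = 18.00 ✓; ∠(LQ, QK) = 90.00° ✓; |LQ| = 12.10 ✓; bearing(L→R) − bearing(L→Q) = 111.0° ✓; |LR| = 12.10 ✓; ∠(LR, RF) = 90.00° ✓; |RF| = 13.70 ✗.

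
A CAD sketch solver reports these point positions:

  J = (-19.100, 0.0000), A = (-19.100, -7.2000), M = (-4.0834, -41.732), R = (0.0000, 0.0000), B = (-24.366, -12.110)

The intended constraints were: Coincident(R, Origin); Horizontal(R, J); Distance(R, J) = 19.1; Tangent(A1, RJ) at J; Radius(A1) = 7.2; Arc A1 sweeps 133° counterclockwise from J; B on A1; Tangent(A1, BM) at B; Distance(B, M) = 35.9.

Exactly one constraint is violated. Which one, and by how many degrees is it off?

Tangent(A1, BM) at B — off by 8.60°.

R = (0.00, 0.00) ✓; R.y = 0.00, J.y = 0.00 ✓; |RJ| = 19.10 ✓; ∠(AJ, JR) = 90.00° ✓; |AJ| = 7.200 ✓; bearing(A→B) − bearing(A→J) = 133.0° ✓; |AB| = 7.200 ✓; ∠(AB, BM) = 98.60° ✗; |BM| = 35.90 ✓.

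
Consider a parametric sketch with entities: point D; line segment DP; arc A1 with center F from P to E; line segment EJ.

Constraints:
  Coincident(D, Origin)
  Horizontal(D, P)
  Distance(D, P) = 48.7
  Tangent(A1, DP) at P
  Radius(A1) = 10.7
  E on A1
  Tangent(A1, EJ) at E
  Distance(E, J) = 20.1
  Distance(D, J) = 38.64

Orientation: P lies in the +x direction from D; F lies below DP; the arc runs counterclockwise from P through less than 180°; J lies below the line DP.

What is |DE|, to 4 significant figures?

39.55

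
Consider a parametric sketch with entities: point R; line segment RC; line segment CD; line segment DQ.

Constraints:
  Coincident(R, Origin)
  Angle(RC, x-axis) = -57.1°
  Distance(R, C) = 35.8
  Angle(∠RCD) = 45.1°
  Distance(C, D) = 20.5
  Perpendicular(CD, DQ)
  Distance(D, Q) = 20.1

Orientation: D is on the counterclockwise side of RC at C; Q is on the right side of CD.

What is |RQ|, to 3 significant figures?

45.7

R is at the origin; RC runs at -57.1° with length 35.8, so C = 35.8·(cos -57.1°, sin -57.1°) = (19.4, -30.1). ∠RCD = 45.1°, so CD runs at -57.1° + (180° − 45.1°) = 77.8° from the x-axis; with |CD| = 20.5, D = C + 20.5·(cos 77.8°, sin 77.8°) = (23.8, -10.0). CD ⟂ DQ; with |DQ| = 20.1 on the right of CD, Q = D + 20.1·(0.977, -0.211) = (43.4, -14.3). Then |RQ| = |Q − R| = 45.7.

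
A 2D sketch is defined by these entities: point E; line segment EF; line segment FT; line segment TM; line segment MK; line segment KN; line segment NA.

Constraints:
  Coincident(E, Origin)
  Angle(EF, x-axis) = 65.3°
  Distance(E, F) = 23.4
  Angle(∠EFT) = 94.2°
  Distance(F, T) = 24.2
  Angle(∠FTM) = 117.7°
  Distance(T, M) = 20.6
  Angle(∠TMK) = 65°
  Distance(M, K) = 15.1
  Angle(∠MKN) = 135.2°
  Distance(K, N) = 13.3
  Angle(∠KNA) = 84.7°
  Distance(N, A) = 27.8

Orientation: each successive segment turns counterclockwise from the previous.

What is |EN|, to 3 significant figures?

17.0

E is at the origin; EF runs at 65.3° with length 23.4, so F = (9.78, 21.3). ∠EFT = 94.2° gives FT at 151° from the x-axis; with |FT| = 24.2, T = (-11.4, 33.0). ∠FTM = 117.7° gives TM at -147° from the x-axis; with |TM| = 20.6, M = (-28.6, 21.6). ∠TMK = 65.0° gives MK at -31.6° from the x-axis; with |MK| = 15.1, K = (-15.7, 13.7). ∠MKN = 135.2° gives KN at 13.2° from the x-axis; with |KN| = 13.3, N = (-2.80, 16.7). Then |EN| = |N − E| = 17.0.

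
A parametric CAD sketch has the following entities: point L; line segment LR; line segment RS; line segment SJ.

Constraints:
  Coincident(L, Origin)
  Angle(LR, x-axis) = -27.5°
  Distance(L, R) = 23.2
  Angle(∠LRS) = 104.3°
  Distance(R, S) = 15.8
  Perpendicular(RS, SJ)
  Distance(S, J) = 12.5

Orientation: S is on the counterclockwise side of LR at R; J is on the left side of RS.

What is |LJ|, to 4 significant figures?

23.73

∠LRS = 104.3°, so RS runs at -27.5° + (180° − 104.3°) = 48.20° from the x-axis; with |RS| = 15.8, S = R + 15.8·(cos 48.20°, sin 48.20°) = (31.11, 1.066). RS is perpendicular to SJ; with |SJ| = 12.5 on the left of RS, J = S + 12.5·(-0.7455, 0.6665) = (21.79, 9.398). Then |LJ| = |J − L| = 23.73.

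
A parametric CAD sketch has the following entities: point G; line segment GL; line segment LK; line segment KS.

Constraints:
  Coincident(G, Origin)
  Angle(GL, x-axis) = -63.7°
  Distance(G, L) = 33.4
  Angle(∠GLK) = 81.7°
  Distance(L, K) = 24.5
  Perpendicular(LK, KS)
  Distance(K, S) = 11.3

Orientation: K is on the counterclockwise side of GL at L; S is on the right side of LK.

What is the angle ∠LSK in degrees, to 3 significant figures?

65.2°

G is at the origin; GL runs at -63.7° with length 33.4, so L = 33.4·(cos -63.7°, sin -63.7°) = (14.8, -29.9). ∠GLK = 81.7°, so LK runs at -63.7° + (180° − 81.7°) = 34.6° from the x-axis; with |LK| = 24.5, K = L + 24.5·(cos 34.6°, sin 34.6°) = (35.0, -16.0). LK is perpendicular to KS; with |KS| = 11.3 on the right of LK, S = K + 11.3·(0.568, -0.823) = (41.4, -25.3). Then cos ∠LSK = SL·SK / (|SL||SK|), giving 65.2°.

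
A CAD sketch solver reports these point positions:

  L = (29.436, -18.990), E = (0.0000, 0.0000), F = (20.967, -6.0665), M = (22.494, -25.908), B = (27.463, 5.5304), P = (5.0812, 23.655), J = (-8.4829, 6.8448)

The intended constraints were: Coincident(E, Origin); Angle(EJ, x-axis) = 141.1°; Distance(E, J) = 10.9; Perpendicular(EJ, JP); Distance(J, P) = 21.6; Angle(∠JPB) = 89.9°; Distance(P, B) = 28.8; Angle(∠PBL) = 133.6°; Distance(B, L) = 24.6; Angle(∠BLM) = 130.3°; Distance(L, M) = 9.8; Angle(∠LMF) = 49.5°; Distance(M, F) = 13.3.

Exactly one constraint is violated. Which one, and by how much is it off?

Distance(M, F) = 13.3 — off by 6.60.

E = (0.00, 0.00) ✓; EJ at 141.1° ✓; |EJ| = 10.90 ✓; ∠(EJ, JP) = 90.00° ✓; |JP| = 21.60 ✓; ∠JPB = 89.90° ✓; |PB| = 28.80 ✓; ∠PBL = 133.6° ✓; |BL| = 24.60 ✓; ∠BLM = 130.3° ✓; |LM| = 9.801 ✓; ∠LMF = 49.50° ✓; |MF| = 19.90 ✗.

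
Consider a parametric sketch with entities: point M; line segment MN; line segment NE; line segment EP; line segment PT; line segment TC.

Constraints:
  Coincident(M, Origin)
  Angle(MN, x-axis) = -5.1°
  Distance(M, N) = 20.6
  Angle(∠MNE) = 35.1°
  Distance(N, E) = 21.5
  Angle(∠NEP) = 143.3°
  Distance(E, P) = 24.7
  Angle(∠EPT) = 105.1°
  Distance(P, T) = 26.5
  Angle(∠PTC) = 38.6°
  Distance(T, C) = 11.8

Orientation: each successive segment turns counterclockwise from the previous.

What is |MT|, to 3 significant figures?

31.2

∠NEP = 143.3° gives EP at 176° from the x-axis; with |EP| = 24.7, P = (-20.6, 13.6). ∠EPT = 105.1° gives PT at -109° from the x-axis; with |PT| = 26.5, T = (-29.0, -11.6). Then |MT| = |T − M| = 31.2.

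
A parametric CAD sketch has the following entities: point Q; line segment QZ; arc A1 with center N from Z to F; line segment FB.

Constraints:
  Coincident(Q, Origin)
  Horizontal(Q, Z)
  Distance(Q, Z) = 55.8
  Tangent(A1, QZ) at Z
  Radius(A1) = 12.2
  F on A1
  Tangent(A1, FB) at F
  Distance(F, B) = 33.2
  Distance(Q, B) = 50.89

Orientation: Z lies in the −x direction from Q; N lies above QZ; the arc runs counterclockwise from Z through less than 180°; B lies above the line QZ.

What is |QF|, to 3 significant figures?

45.1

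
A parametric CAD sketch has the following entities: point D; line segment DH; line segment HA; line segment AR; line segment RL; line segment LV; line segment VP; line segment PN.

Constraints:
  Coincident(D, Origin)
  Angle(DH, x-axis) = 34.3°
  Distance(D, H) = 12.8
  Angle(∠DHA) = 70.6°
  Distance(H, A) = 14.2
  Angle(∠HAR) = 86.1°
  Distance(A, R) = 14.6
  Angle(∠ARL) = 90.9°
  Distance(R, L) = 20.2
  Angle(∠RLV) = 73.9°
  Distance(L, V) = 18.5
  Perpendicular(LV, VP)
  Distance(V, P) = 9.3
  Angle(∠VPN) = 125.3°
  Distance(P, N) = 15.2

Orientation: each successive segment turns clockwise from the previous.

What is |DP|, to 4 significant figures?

13.50

∠RLV = 73.9° gives LV at -4.200° from the x-axis; with |LV| = 18.5, V = (14.18, 9.116). LV ⟂ VP, so VP runs at -94.20°; with |VP| = 9.3, P = (13.50, -0.1593). Then |DP| = |P − D| = 13.50.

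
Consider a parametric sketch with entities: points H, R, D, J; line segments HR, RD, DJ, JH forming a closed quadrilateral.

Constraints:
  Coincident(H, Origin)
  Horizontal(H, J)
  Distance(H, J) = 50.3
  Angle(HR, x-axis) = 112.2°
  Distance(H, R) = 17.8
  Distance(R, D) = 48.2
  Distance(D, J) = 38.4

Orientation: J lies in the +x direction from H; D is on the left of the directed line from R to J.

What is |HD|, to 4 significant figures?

51.92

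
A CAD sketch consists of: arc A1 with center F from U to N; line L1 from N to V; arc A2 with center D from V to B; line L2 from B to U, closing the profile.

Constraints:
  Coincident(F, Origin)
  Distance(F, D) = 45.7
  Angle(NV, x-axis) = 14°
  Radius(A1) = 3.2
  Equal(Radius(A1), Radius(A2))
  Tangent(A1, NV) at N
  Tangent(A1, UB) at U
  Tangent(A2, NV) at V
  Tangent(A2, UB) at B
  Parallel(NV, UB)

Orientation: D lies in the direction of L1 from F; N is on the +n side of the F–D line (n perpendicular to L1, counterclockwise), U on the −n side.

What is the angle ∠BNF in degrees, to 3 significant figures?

82.0°

Tangency of A1 to both parallel lines with radius 3.2 puts N and U at F ± 3.2·n: N = (-0.774, 3.10), U = (0.774, -3.10). Equal radii place V and B the same way about D: V = D + 3.2·n = (43.6, 14.2), B = D − 3.2·n = (45.1, 7.95). Then cos ∠BNF = NB·NF / (|NB||NF|), giving 82.0°.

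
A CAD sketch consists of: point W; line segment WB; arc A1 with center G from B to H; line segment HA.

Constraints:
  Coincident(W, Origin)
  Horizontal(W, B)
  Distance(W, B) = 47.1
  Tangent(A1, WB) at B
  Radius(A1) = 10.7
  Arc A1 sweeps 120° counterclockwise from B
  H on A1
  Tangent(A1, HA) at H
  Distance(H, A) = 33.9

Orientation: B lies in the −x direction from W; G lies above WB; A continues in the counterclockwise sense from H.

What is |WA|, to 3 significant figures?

71.2

W is at the origin; WB is horizontal with |WB| = 47.1 and B on the −x side, so B = (-47.1, 0.00). The tangent condition forces GB to be normal to WB, so G = B + (0, 10.7) = (-47.1, 10.7). On A1, B sits at bearing -90° from G; a 120° counterclockwise sweep puts H at bearing 30°, so H = G + 10.7·(cos 30°, sin 30°) = (-37.8, 16.0). A1 meets HA tangentially, so GH is at right angles to HA, so HA runs along (−sin 30°, cos 30°); with |HA| = 33.9, A = (-54.8, 45.4). Then |WA| = |A − W| = 71.2.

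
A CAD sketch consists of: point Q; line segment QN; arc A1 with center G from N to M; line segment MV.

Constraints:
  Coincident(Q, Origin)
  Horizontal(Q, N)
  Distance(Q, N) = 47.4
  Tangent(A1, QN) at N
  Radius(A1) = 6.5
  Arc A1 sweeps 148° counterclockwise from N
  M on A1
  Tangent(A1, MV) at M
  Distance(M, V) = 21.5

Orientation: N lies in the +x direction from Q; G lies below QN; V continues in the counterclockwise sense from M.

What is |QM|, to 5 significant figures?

45.567

Q is at the origin; Q and N share the same y with |QN| = 47.4 and N on the +x side, so N = (47.400, 0.0000). A1 meets QN tangentially, so GN is at right angles to QN, so G = N + (0, -6.5) = (47.400, -6.5000). On A1, N sits at bearing 90° from G; a 148° counterclockwise sweep puts M at bearing 238°, so M = G + 6.5·(cos 238°, sin 238°) = (43.956, -12.012). Then |QM| = |M − Q| = 45.567.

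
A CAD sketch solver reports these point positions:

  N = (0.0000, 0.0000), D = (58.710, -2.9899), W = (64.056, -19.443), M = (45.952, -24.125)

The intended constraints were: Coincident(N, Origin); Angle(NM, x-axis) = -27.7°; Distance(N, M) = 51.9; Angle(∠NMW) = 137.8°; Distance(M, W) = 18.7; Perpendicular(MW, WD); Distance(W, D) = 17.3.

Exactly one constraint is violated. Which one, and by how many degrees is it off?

Perpendicular(MW, WD) — off by 3.50°.

N = (0.00, 0.00) ✓; NM at -27.70° ✓; |NM| = 51.90 ✓; ∠NMW = 137.8° ✓; |MW| = 18.70 ✓; ∠(MW, WD) = 93.50° ✗; |WD| = 17.30 ✓.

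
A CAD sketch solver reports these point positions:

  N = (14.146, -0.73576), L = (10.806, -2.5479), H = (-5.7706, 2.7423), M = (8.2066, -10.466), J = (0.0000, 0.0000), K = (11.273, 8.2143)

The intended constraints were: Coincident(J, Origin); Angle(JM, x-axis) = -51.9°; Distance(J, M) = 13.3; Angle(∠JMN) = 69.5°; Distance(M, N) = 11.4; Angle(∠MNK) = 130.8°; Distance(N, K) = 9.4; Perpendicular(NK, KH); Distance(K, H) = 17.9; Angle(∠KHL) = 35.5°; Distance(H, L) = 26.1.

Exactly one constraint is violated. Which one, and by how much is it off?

Distance(H, L) = 26.1 — off by 8.70.

J = (0.00, 0.00) ✓; JM at -51.90° ✓; |JM| = 13.30 ✓; ∠JMN = 69.50° ✓; |MN| = 11.40 ✓; ∠MNK = 130.8° ✓; |NK| = 9.400 ✓; ∠(NK, KH) = 90.00° ✓; |KH| = 17.90 ✓; ∠KHL = 35.50° ✓; |HL| = 17.40 ✗.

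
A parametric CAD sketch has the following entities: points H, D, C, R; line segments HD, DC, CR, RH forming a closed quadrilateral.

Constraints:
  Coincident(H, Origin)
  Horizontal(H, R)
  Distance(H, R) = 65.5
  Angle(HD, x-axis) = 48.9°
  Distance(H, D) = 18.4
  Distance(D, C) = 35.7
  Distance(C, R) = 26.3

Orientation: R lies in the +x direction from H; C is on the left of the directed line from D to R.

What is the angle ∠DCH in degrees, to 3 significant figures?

13.5°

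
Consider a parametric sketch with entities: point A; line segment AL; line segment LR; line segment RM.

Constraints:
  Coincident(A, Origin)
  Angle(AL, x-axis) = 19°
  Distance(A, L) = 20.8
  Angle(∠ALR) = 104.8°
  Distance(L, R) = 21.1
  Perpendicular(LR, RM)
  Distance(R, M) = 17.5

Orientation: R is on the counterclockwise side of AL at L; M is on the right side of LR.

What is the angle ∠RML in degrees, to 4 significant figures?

50.33°

A is at the origin; AL runs at 19.0° with length 20.8, so L = 20.8·(cos 19.0°, sin 19.0°) = (19.67, 6.772). ∠ALR = 104.8°, so LR runs at 19.0° + (180° − 104.8°) = 94.20° from the x-axis; with |LR| = 21.1, R = L + 21.1·(cos 94.20°, sin 94.20°) = (18.12, 27.82). The perpendicularity gives RM at right angles to LR; with |RM| = 17.5 on the right of LR, M = R + 17.5·(0.9973, 0.07324) = (35.57, 29.10). Then cos ∠RML = MR·ML / (|MR||ML|), giving 50.33°.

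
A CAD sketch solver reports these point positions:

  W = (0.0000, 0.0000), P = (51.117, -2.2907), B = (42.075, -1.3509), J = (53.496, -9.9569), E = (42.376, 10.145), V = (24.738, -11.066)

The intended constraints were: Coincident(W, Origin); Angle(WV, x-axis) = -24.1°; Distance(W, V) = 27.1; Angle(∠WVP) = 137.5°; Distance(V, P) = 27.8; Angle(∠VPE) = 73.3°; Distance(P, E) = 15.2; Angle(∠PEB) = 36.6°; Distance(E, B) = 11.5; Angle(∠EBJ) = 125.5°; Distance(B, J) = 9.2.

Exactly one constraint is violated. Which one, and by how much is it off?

Distance(B, J) = 9.2 — off by 5.10.

W = (0.00, 0.00) ✓; WV at -24.10° ✓; |WV| = 27.10 ✓; ∠WVP = 137.5° ✓; |VP| = 27.80 ✓; ∠VPE = 73.30° ✓; |PE| = 15.20 ✓; ∠PEB = 36.60° ✓; |EB| = 11.50 ✓; ∠EBJ = 125.5° ✓; |BJ| = 14.30 ✗.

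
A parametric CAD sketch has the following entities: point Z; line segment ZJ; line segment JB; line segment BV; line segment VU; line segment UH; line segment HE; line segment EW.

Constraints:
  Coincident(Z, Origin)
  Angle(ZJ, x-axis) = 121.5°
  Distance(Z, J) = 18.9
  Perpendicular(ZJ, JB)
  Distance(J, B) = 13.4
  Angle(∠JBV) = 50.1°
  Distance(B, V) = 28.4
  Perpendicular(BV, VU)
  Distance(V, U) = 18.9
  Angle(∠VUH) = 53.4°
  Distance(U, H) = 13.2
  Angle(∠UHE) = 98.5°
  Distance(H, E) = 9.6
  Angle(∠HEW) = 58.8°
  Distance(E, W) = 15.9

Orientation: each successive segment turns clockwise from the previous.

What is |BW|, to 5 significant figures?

34.500

Z is at the origin; ZJ runs at 121.5° with length 18.9, so J = (-9.8752, 16.115). ZJ is perpendicular to JB, so JB runs at 31.500°; with |JB| = 13.4, B = (1.5502, 23.116). ∠JBV = 50.1° gives BV at -98.400° from the x-axis; with |BV| = 28.4, V = (-2.5986, -4.9790). BV ⟂ VU, so VU runs at 171.60°; with |VU| = 18.9, U = (-21.296, -2.2180). ∠VUH = 53.4° gives UH at 45.000° from the x-axis; with |UH| = 13.2, H = (-11.962, 7.1158). ∠UHE = 98.5° gives HE at -36.500° from the x-axis; with |HE| = 9.6, E = (-4.2450, 1.4055). ∠HEW = 58.8° gives EW at -157.70° from the x-axis; with |EW| = 15.9, W = (-18.956, -4.6278). Then |BW| = |W − B| = 34.500.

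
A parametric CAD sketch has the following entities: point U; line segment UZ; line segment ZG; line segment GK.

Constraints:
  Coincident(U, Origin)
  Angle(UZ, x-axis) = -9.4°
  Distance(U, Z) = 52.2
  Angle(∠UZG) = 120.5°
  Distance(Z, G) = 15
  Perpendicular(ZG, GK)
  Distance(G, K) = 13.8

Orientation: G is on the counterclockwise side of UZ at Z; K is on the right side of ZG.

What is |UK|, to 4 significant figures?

71.95

U is at the origin; UZ runs at -9.4° with length 52.2, so Z = 52.2·(cos -9.4°, sin -9.4°) = (51.50, -8.526). ∠UZG = 120.5°, so ZG runs at -9.4° + (180° − 120.5°) = 50.10° from the x-axis; with |ZG| = 15.0, G = Z + 15.0·(cos 50.10°, sin 50.10°) = (61.12, 2.982). ZG ⟂ GK; with |GK| = 13.8 on the right of ZG, K = G + 13.8·(0.7672, -0.6414) = (71.71, -5.870). Then |UK| = |K − U| = 71.95.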